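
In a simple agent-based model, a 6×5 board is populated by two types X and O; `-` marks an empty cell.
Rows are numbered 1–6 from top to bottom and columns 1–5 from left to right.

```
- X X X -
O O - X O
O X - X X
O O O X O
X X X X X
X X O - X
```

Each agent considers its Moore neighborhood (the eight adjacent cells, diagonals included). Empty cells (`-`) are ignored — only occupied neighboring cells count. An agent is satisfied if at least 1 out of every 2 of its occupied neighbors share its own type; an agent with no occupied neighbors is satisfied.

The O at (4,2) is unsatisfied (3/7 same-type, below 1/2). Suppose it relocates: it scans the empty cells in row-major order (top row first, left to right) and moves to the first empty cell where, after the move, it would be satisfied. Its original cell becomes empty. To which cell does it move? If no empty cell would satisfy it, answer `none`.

(1,1)

Vacating (4,2). Empty cells in order:
  (1,1): 2/3 same-type → satisfied — stop here.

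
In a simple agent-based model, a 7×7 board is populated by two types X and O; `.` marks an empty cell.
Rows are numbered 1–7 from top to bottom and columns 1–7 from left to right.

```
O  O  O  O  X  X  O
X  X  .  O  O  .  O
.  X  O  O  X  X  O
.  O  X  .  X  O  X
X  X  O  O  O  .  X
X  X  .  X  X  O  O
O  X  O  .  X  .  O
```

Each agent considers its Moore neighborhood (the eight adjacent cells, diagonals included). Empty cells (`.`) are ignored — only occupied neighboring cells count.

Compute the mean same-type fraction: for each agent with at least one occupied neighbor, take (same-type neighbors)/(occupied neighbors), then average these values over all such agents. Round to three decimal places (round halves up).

0.467

Row 1: (1,1)O 1/3 · (1,2)O 2/4 · (1,3)O 3/4 · (1,4)O 3/4 · (1,5)X 1/4 · (1,6)X 1/4 · (1,7)O 1/2
Row 2: (2,1)X 2/4 · (2,2)X 2/6 · (2,4)O 5/7 · (2,5)O 3/7 · (2,7)O 2/4
Row 3: (3,2)X 3/5 · (3,3)O 3/6 · (3,4)O 3/6 · (3,5)X 2/6 · (3,6)X 3/7 · (3,7)O 2/4
Row 4: (4,2)O 2/6 · (4,3)X 2/7 · (4,5)X 2/6 · (4,6)O 2/7 · (4,7)X 2/4
Row 5: (5,1)X 3/4 · (5,2)X 4/6 · (5,3)O 2/6 · (5,4)O 2/6 · (5,5)O 3/6 · (5,7)X 1/4
Row 6: (6,1)X 4/5 · (6,2)X 4/7 · (6,4)X 2/6 · (6,5)X 2/5 · (6,6)O 3/6 · (6,7)O 2/3
Row 7: (7,1)O 0/3 · (7,2)X 2/4 · (7,3)O 0/3 · (7,5)X 2/3 · (7,7)O 2/2
Sum over 40 agents: 1/3 + 2/4 + 3/4 + 3/4 + 1/4 + 1/4 + 1/2 + 2/4 + 2/6 + 5/7 + 3/7 + 2/4 + 3/5 + 3/6 + 3/6 + 2/6 + 3/7 + 2/4 + 2/6 + 2/7 + 2/6 + 2/7 + 2/4 + 3/4 + 4/6 + 2/6 + 2/6 + 3/6 + 1/4 + 4/5 + 4/7 + 2/6 + 2/5 + 3/6 + 2/3 + 0/3 + 2/4 + 0/3 + 2/3 + 2/2 = 3923/210; mean = 3923/210 ÷ 40 = 3923/8400 = 0.467023… → 0.467.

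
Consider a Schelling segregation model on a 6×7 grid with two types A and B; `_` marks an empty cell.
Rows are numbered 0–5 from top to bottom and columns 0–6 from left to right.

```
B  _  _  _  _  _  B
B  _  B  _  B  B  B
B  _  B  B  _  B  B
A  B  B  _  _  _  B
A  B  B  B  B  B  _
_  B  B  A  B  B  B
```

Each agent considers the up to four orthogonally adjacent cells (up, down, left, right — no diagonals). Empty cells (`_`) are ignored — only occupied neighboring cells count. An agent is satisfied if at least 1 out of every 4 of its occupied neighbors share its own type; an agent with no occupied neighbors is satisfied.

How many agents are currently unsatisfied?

1

(0,0)B 1/1 ✓
(0,6)B 1/1 ✓
(1,0)B 2/2 ✓
(1,2)B 1/1 ✓
(1,4)B 1/1 ✓
(1,5)B 3/3 ✓
(1,6)B 3/3 ✓
(2,0)B 1/2 ✓
(2,2)B 3/3 ✓
(2,3)B 1/1 ✓
(2,5)B 2/2 ✓
(2,6)B 3/3 ✓
(3,0)A 1/3 ✓
(3,1)B 2/3 ✓
(3,2)B 3/3 ✓
(3,6)B 1/1 ✓
(4,0)A 1/2 ✓
(4,1)B 3/4 ✓
(4,2)B 4/4 ✓
(4,3)B 2/3 ✓
(4,4)B 3/3 ✓
(4,5)B 2/2 ✓
(5,1)B 2/2 ✓
(5,2)B 2/3 ✓
(5,3)A 0/3 ✗
(5,4)B 2/3 ✓
(5,5)B 3/3 ✓
(5,6)B 1/1 ✓
Unsatisfied: (5,3) — 1 in total.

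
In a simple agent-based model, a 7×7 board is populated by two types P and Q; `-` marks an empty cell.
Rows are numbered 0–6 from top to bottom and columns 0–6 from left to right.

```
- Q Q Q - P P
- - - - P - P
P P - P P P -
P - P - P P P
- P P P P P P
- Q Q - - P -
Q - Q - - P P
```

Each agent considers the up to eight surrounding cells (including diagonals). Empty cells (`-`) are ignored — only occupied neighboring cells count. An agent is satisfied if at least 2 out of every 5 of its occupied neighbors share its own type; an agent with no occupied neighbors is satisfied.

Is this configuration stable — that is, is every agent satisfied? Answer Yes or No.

(0,1)Q 1/1 ok
(0,2)Q 2/2 ok
(0,3)Q 1/2 ok
(0,5)P 3/3 ok
(0,6)P 2/2 ok
(1,4)P 4/5 ok
(1,6)P 3/3 ok
(2,0)P 2/2 ok
(2,1)P 3/3 ok
(2,3)P 4/4 ok
(2,4)P 5/5 ok
(2,5)P 6/6 ok
(3,0)P 3/3 ok
(3,2)P 5/5 ok
(3,4)P 7/7 ok
(3,5)P 7/7 ok
(3,6)P 4/4 ok
(4,1)P 3/5 ok
(4,2)P 3/5 ok
(4,3)P 4/5 ok
(4,4)P 5/5 ok
(4,5)P 6/6 ok
(4,6)P 4/4 ok
(5,1)Q 3/5 ok
(5,2)Q 2/5 ok
(5,5)P 5/5 ok
(6,0)Q 1/1 ok
(6,2)Q 2/2 ok
(6,5)P 2/2 ok
(6,6)P 2/2 ok
All meet the threshold, so the configuration is stable.

Yes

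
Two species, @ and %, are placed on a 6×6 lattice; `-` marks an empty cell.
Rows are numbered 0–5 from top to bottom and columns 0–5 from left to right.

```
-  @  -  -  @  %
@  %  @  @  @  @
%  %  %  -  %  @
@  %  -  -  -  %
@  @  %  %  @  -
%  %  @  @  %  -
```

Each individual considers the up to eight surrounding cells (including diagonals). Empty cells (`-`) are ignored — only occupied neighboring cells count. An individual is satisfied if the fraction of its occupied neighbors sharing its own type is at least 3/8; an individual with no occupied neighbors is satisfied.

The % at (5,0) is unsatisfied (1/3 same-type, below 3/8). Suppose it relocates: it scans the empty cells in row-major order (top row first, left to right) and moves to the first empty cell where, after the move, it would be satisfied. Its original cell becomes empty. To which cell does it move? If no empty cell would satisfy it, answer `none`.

(2,3)

Vacating (5,0). Empty cells in order:
  (0,0): 1/3 same-type → still unsatisfied.
  (0,2): 1/4 same-type → still unsatisfied.
  (0,3): 0/4 same-type → still unsatisfied.
  (2,3): 2/5 same-type → satisfied — stop here.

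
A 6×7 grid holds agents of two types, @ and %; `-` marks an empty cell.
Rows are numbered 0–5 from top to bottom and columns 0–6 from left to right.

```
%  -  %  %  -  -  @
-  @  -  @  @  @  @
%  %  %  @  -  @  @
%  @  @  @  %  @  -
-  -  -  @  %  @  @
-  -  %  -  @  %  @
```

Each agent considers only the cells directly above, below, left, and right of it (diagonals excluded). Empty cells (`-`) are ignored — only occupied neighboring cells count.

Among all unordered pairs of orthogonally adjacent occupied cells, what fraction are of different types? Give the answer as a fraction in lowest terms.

2/5

Scan each occupied cell's neighbors to the right and below so each pair is counted once.
Row 0: %(0,2)–%(0,3)= %(0,3)–@(1,3)≠ @(0,6)–@(1,6)=  → 1/3 unlike.
Row 1: @(1,1)–%(2,1)≠ @(1,3)–@(1,4)= @(1,3)–@(2,3)= @(1,4)–@(1,5)= @(1,5)–@(1,6)= @(1,5)–@(2,5)= @(1,6)–@(2,6)=  → 1/7 unlike.
Row 2: %(2,0)–%(2,1)= %(2,0)–%(3,0)= %(2,1)–%(2,2)= %(2,1)–@(3,1)≠ %(2,2)–@(2,3)≠ %(2,2)–@(3,2)≠ @(2,3)–@(3,3)= @(2,5)–@(2,6)= @(2,5)–@(3,5)=  → 3/9 unlike.
Row 3: %(3,0)–@(3,1)≠ @(3,1)–@(3,2)= @(3,2)–@(3,3)= @(3,3)–%(3,4)≠ @(3,3)–@(4,3)= %(3,4)–@(3,5)≠ %(3,4)–%(4,4)= @(3,5)–@(4,5)=  → 3/8 unlike.
Row 4: @(4,3)–%(4,4)≠ %(4,4)–@(4,5)≠ %(4,4)–@(5,4)≠ @(4,5)–@(4,6)= @(4,5)–%(5,5)≠ @(4,6)–@(5,6)=  → 4/6 unlike.
Row 5: @(5,4)–%(5,5)≠ %(5,5)–@(5,6)≠  → 2/2 unlike.
Total adjacent occupied pairs: 35; unlike-type pairs: 14.
14/35 reduces to 2/5.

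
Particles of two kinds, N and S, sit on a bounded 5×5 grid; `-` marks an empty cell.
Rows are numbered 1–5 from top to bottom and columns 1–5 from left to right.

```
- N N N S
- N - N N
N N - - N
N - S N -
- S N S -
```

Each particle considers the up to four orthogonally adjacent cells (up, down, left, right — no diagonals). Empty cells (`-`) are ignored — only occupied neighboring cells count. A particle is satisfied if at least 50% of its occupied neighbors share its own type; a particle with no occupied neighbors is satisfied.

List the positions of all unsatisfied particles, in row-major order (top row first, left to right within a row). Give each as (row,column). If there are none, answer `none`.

(1,5), (4,3), (4,4), (5,2), (5,3), (5,4)

(1,2)N 2/2 ok
(1,3)N 2/2 ok
(1,4)N 2/3 ok
(1,5)S 0/2 unhappy
(2,2)N 2/2 ok
(2,4)N 2/2 ok
(2,5)N 2/3 ok
(3,1)N 2/2 ok
(3,2)N 2/2 ok
(3,5)N 1/1 ok
(4,1)N 1/1 ok
(4,3)S 0/2 unhappy
(4,4)N 0/2 unhappy
(5,2)S 0/1 unhappy
(5,3)N 0/3 unhappy
(5,4)S 0/2 unhappy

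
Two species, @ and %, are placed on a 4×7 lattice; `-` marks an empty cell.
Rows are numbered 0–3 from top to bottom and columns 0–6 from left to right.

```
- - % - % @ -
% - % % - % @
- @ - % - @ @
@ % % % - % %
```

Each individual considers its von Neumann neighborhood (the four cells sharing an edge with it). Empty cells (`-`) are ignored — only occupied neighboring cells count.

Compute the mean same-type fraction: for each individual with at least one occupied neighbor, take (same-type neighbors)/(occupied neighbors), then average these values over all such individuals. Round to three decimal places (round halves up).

Row 0: (0,2)% 1/1 · (0,4)% 0/1 · (0,5)@ 0/2
Row 1: (1,0)% — no occupied neighbors · (1,2)% 2/2 · (1,3)% 2/2 · (1,5)% 0/3 · (1,6)@ 1/2
Row 2: (2,1)@ 0/1 · (2,3)% 2/2 · (2,5)@ 1/3 · (2,6)@ 2/3
Row 3: (3,0)@ 0/1 · (3,1)% 1/3 · (3,2)% 2/2 · (3,3)% 2/2 · (3,5)% 1/2 · (3,6)% 1/2
Sum over 17 individuals: 1/1 + 0/1 + 0/2 + 2/2 + 2/2 + 0/3 + 1/2 + 0/1 + 2/2 + 1/3 + 2/3 + 0/1 + 1/3 + 2/2 + 2/2 + 1/2 + 1/2 = 53/6; mean = 53/6 ÷ 17 = 53/102 = 0.519607… → 0.520.

0.520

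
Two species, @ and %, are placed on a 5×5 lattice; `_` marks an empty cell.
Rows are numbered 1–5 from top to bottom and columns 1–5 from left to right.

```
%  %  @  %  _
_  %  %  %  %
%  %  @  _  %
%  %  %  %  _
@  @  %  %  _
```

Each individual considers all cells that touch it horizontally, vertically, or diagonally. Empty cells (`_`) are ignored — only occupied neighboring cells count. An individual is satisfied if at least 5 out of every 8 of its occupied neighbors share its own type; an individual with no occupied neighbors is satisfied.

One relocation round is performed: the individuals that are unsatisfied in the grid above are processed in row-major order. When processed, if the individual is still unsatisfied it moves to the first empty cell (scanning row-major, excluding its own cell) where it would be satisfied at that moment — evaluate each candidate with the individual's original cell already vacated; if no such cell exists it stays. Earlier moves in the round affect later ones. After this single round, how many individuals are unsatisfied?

Initially unsatisfied (in order): (1,3), (3,3), (4,1), (5,1), (5,2).
  (1,3): no empty cell satisfies it; stays.
  (3,3): no empty cell satisfies it; stays.
  (4,1) → (1,5).
  (5,1): no empty cell satisfies it; stays.
  (5,2): no empty cell satisfies it; stays.
Resulting grid:
% % @ % %
_ % % % %
% % @ _ %
_ % % % _
@ @ % % _
Unsatisfied now: (1,3), (3,3), (4,2), (5,1), (5,2).

5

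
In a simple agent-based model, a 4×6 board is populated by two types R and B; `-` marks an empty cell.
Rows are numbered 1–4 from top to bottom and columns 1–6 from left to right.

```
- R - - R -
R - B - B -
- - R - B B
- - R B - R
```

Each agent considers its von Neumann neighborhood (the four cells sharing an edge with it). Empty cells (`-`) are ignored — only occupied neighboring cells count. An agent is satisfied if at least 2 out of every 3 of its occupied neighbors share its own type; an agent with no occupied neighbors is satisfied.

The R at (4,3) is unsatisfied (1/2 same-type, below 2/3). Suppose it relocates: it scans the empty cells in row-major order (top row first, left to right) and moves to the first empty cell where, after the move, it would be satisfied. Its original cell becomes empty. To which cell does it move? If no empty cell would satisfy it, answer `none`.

(1,1)

Vacating (4,3). Empty cells in order:
  (1,1): 2/2 same-type → satisfied — stop here.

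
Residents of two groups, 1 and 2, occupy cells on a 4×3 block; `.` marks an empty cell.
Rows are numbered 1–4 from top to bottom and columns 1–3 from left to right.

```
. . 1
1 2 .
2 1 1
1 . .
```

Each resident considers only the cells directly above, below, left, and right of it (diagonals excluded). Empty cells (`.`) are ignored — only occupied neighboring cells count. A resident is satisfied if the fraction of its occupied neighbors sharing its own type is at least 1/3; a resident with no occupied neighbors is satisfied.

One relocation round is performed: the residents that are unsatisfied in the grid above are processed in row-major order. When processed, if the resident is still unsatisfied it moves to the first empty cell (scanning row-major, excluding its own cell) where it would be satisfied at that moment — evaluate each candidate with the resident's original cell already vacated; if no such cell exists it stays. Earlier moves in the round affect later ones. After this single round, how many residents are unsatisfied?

Initially unsatisfied (in order): (2,1), (2,2), (3,1), (4,1).
  (2,1) → (1,1).
  (2,2) → (2,1).
  (3,1): now satisfied by earlier moves; stays.
  (4,1) → (1,2).
Resulting grid:
1 1 1
2 . .
2 1 1
. . .
All satisfied now.

0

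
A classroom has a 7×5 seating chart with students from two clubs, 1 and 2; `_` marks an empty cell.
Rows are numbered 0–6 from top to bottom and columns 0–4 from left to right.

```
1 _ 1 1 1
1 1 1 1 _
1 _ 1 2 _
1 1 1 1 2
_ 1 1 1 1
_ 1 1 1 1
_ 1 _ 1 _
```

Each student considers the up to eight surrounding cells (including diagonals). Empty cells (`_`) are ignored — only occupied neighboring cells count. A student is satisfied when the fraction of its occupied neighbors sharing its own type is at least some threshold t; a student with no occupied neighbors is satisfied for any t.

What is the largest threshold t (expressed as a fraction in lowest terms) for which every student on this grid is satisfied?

(0,0)1 2/2
(0,2)1 4/4
(0,3)1 4/4
(0,4)1 2/2
(1,0)1 3/3
(1,1)1 6/6
(1,2)1 5/6
(1,3)1 5/6
(2,0)1 4/4
(2,2)1 6/7
(2,3)2 1/6
(3,0)1 3/3
(3,1)1 6/6
(3,2)1 6/7
(3,3)1 5/7
(3,4)2 1/4
(4,1)1 6/6
(4,2)1 8/8
(4,3)1 7/8
(4,4)1 4/5
(5,1)1 4/4
(5,2)1 7/7
(5,3)1 6/6
(5,4)1 4/4
(6,1)1 2/2
(6,3)1 3/3
The smallest same-type fraction is 1/6 at (2,3), which reduces to 1/6. Any threshold above that leaves this student unsatisfied.

1/6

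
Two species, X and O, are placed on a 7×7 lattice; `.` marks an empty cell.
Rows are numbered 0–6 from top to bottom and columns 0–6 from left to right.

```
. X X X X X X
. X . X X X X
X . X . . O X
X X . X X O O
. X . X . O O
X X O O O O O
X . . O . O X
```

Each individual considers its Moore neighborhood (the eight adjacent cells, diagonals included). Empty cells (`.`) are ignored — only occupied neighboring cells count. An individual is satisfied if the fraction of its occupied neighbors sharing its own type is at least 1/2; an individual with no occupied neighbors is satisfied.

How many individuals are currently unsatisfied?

(0,1)X 2/2 ok
(0,2)X 4/4 ok
(0,3)X 4/4 ok
(0,4)X 5/5 ok
(0,5)X 5/5 ok
(0,6)X 3/3 ok
(1,1)X 4/4 ok
(1,3)X 5/5 ok
(1,4)X 5/6 ok
(1,5)X 6/7 ok
(1,6)X 4/5 ok
(2,0)X 3/3 ok
(2,2)X 4/4 ok
(2,5)O 2/7 unhappy
(2,6)X 2/5 unhappy
(3,0)X 3/3 ok
(3,1)X 4/4 ok
(3,3)X 3/3 ok
(3,4)X 2/5 unhappy
(3,5)O 4/6 ok
(3,6)O 4/5 ok
(4,1)X 4/5 ok
(4,3)X 2/5 unhappy
(4,5)O 6/7 ok
(4,6)O 5/5 ok
(5,0)X 3/3 ok
(5,1)X 3/4 ok
(5,2)O 2/5 unhappy
(5,3)O 3/4 ok
(5,4)O 5/6 ok
(5,5)O 5/6 ok
(5,6)O 4/5 ok
(6,0)X 2/2 ok
(6,3)O 3/3 ok
(6,5)O 3/4 ok
(6,6)X 0/3 unhappy
Unsatisfied: (2,5), (2,6), (3,4), (4,3), (5,2), (6,6) — 6 in total.

6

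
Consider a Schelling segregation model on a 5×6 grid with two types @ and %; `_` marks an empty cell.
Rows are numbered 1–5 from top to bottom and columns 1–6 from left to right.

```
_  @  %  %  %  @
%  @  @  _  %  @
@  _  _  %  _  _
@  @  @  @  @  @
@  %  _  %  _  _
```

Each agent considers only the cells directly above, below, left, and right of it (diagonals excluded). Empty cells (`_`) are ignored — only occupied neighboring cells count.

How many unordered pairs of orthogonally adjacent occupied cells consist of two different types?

Scan each occupied cell's neighbors to the right and below so each pair is counted once.
From row 1: 3 unlike of 8 pairs (running 3/8).
From row 2: 3 unlike of 4 pairs (running 6/12).
From row 3: 1 unlike of 2 pairs (running 7/14).
From row 4: 2 unlike of 8 pairs (running 9/22).
From row 5: 1 unlike of 1 pairs (running 10/23).
Total adjacent occupied pairs: 23; unlike-type pairs: 10.

10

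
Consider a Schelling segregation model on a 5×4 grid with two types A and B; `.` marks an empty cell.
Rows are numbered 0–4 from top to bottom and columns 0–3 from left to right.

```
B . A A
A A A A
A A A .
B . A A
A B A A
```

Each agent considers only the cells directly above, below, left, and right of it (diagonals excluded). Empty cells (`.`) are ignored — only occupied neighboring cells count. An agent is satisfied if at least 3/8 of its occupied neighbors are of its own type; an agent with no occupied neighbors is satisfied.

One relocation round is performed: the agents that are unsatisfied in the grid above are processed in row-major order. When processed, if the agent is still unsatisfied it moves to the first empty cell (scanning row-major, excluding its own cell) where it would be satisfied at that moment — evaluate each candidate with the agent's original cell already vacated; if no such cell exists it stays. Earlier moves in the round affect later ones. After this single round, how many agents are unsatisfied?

Initially unsatisfied (in order): (0,0), (3,0), (4,0), (4,1).
  (0,0) → (3,1).
  (3,0): no empty cell satisfies it; stays.
  (4,0) → (0,0).
  (4,1): now satisfied by earlier moves; stays.
Resulting grid:
A . A A
A A A A
A A A .
B B A A
. B A A
All satisfied now.

0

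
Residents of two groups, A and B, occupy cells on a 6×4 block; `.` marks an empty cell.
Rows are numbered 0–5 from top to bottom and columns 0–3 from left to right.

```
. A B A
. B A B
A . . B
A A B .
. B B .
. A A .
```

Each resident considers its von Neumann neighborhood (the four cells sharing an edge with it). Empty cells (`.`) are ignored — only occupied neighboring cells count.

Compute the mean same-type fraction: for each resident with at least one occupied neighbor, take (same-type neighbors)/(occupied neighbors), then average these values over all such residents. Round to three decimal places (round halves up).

0.411

(0,1)A 0/2
(0,2)B 0/3
(0,3)A 0/2
(1,1)B 0/2
(1,2)A 0/3
(1,3)B 1/3
(2,0)A 1/1
(2,3)B 1/1
(3,0)A 2/2
(3,1)A 1/3
(3,2)B 1/2
(4,1)B 1/3
(4,2)B 2/3
(5,1)A 1/2
(5,2)A 1/2
Sum over 15 residents: 0/2 + 0/3 + 0/2 + 0/2 + 0/3 + 1/3 + 1/1 + 1/1 + 2/2 + 1/3 + 1/2 + 1/3 + 2/3 + 1/2 + 1/2 = 37/6; mean = 37/6 ÷ 15 = 37/90 = 0.411111… → 0.411.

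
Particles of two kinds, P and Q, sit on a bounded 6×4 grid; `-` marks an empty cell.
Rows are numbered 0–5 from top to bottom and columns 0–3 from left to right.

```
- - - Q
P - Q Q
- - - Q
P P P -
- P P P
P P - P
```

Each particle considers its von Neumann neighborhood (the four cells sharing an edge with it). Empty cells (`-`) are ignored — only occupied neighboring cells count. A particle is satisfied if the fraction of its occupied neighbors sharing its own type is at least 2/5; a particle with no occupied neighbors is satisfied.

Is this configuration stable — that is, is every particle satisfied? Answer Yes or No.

Row 0: (0,3)Q 1/1 ✓
Row 1: (1,0)P 0/0 ✓ · (1,2)Q 1/1 ✓ · (1,3)Q 3/3 ✓
Row 2: (2,3)Q 1/1 ✓
Row 3: (3,0)P 1/1 ✓ · (3,1)P 3/3 ✓ · (3,2)P 2/2 ✓
Row 4: (4,1)P 3/3 ✓ · (4,2)P 3/3 ✓ · (4,3)P 2/2 ✓
Row 5: (5,0)P 1/1 ✓ · (5,1)P 2/2 ✓ · (5,3)P 1/1 ✓
All meet the threshold, so the configuration is stable.

Yes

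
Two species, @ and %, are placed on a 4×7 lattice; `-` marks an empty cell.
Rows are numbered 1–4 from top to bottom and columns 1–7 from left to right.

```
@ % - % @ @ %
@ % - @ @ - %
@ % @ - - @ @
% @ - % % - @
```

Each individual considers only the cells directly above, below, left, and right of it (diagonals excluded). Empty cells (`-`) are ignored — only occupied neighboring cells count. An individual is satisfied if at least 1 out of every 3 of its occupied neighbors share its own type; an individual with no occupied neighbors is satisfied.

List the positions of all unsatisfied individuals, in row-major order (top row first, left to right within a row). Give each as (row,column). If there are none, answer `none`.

Row 1: (1,1)@ 1/2 ✓ · (1,2)% 1/2 ✓ · (1,4)% 0/2 ✗ · (1,5)@ 2/3 ✓ · (1,6)@ 1/2 ✓ · (1,7)% 1/2 ✓
Row 2: (2,1)@ 2/3 ✓ · (2,2)% 2/3 ✓ · (2,4)@ 1/2 ✓ · (2,5)@ 2/2 ✓ · (2,7)% 1/2 ✓
Row 3: (3,1)@ 1/3 ✓ · (3,2)% 1/4 ✗ · (3,3)@ 0/1 ✗ · (3,6)@ 1/1 ✓ · (3,7)@ 2/3 ✓
Row 4: (4,1)% 0/2 ✗ · (4,2)@ 0/2 ✗ · (4,4)% 1/1 ✓ · (4,5)% 1/1 ✓ · (4,7)@ 1/1 ✓

(1,4), (3,2), (3,3), (4,1), (4,2)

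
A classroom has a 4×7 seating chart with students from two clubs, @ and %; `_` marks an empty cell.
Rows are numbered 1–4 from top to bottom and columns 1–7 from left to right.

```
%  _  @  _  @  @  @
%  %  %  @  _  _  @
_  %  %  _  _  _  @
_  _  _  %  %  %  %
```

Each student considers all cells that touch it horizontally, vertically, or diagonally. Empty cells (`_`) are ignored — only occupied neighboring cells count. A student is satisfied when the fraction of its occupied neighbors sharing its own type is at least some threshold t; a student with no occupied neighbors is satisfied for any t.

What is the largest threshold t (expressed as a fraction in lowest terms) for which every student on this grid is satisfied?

1/3

Row 1: (1,1)% 2/2 · (1,3)@ 1/3 · (1,5)@ 2/2 · (1,6)@ 3/3 · (1,7)@ 2/2
Row 2: (2,1)% 3/3 · (2,2)% 5/6 · (2,3)% 3/5 · (2,4)@ 2/4 · (2,7)@ 3/3
Row 3: (3,2)% 4/4 · (3,3)% 4/5 · (3,7)@ 1/3
Row 4: (4,4)% 2/2 · (4,5)% 2/2 · (4,6)% 2/3 · (4,7)% 1/2
The smallest same-type fraction is 1/3 at (1,3), which reduces to 1/3. Any threshold above that leaves this student unsatisfied.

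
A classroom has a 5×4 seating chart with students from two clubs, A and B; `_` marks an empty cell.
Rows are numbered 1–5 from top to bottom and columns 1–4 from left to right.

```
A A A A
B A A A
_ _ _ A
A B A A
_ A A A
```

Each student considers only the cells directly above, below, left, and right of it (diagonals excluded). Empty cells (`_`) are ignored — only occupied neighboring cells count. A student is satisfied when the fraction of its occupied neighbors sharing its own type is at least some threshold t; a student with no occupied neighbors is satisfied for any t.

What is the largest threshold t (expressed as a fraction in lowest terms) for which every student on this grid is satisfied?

(1,1)A 1/2
(1,2)A 3/3
(1,3)A 3/3
(1,4)A 2/2
(2,1)B 0/2
(2,2)A 2/3
(2,3)A 3/3
(2,4)A 3/3
(3,4)A 2/2
(4,1)A 0/1
(4,2)B 0/3
(4,3)A 2/3
(4,4)A 3/3
(5,2)A 1/2
(5,3)A 3/3
(5,4)A 2/2
The smallest same-type fraction is 0/2 at (2,1), which reduces to 0/1. Any threshold above that leaves this student unsatisfied.

0/1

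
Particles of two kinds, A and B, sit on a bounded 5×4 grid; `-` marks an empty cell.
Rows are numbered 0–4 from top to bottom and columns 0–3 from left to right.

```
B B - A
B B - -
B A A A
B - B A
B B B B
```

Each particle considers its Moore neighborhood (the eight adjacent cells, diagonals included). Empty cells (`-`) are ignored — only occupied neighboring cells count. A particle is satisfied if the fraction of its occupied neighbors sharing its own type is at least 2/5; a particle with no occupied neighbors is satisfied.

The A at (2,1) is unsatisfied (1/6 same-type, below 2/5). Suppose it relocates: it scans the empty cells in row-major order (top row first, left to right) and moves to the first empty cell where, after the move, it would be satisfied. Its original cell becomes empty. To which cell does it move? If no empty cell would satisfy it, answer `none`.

(1,2)

Vacating (2,1). Empty cells in order:
  (0,2): 1/3 same-type → still unsatisfied.
  (1,2): 3/5 same-type → satisfied — stop here.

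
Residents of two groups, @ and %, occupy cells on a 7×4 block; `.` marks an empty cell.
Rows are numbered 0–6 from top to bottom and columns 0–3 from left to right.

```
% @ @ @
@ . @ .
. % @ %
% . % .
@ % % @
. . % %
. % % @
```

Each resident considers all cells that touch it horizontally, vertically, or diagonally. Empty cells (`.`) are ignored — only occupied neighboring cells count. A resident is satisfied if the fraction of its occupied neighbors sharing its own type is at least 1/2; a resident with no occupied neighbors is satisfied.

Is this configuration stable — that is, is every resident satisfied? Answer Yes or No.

No

(0,0)% 0/2 ✗
(0,1)@ 3/4 ✓
(0,2)@ 3/3 ✓
(0,3)@ 2/2 ✓
(1,0)@ 1/3 ✗
(1,2)@ 4/6 ✓
(2,1)% 2/5 ✗
(2,2)@ 1/4 ✗
(2,3)% 1/3 ✗
(3,0)% 2/3 ✓
(3,2)% 4/6 ✓
(4,0)@ 0/2 ✗
(4,1)% 4/5 ✓
(4,2)% 4/5 ✓
(4,3)@ 0/4 ✗
(5,2)% 5/7 ✓
(5,3)% 3/5 ✓
(6,1)% 2/2 ✓
(6,2)% 3/4 ✓
(6,3)@ 0/3 ✗
For instance (0,0) has only 0/2 same-type neighbors, below 1/2.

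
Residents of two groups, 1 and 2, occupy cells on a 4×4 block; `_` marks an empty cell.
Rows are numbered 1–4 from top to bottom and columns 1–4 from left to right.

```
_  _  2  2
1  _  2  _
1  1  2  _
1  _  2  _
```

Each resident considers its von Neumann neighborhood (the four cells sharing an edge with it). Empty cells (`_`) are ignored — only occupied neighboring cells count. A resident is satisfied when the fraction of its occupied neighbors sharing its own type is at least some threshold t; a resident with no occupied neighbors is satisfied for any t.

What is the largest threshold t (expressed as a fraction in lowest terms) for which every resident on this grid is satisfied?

1/2

(1,3)2 2/2
(1,4)2 1/1
(2,1)1 1/1
(2,3)2 2/2
(3,1)1 3/3
(3,2)1 1/2
(3,3)2 2/3
(4,1)1 1/1
(4,3)2 1/1
The smallest same-type fraction is 1/2 at (3,2), which reduces to 1/2. Any threshold above that leaves this resident unsatisfied.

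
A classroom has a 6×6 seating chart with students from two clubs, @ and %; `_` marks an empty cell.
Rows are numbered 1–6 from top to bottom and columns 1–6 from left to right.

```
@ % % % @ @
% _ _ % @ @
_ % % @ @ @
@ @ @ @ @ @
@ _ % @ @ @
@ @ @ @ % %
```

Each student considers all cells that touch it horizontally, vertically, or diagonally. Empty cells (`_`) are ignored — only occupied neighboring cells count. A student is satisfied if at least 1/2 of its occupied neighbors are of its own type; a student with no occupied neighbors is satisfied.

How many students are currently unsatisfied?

7

Row 1: (1,1)@ 0/2 unhappy · (1,2)% 2/3 ok · (1,3)% 3/3 ok · (1,4)% 2/4 ok · (1,5)@ 3/5 ok · (1,6)@ 3/3 ok
Row 2: (2,1)% 2/3 ok · (2,4)% 3/7 unhappy · (2,5)@ 6/8 ok · (2,6)@ 5/5 ok
Row 3: (3,2)% 2/5 unhappy · (3,3)% 2/6 unhappy · (3,4)@ 5/7 ok · (3,5)@ 7/8 ok · (3,6)@ 5/5 ok
Row 4: (4,1)@ 2/3 ok · (4,2)@ 3/6 ok · (4,3)@ 4/7 ok · (4,4)@ 6/8 ok · (4,5)@ 8/8 ok · (4,6)@ 5/5 ok
Row 5: (5,1)@ 4/4 ok · (5,3)% 0/7 unhappy · (5,4)@ 6/8 ok · (5,5)@ 6/8 ok · (5,6)@ 3/5 ok
Row 6: (6,1)@ 2/2 ok · (6,2)@ 3/4 ok · (6,3)@ 3/4 ok · (6,4)@ 3/5 ok · (6,5)% 1/5 unhappy · (6,6)% 1/3 unhappy
Unsatisfied: (1,1), (2,4), (3,2), (3,3), (5,3), (6,5), (6,6) — 7 in total.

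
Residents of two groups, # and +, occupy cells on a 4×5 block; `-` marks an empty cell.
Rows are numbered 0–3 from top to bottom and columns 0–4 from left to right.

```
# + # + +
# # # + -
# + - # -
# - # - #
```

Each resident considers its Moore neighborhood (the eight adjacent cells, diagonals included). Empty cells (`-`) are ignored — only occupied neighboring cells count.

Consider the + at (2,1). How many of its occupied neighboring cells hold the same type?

0

Occupied neighbors of (2,1): (1,0)=#, (1,1)=#, (1,2)=#, (2,0)=#, (3,0)=#, (3,2)=#.
Same type (+): 0 of 6.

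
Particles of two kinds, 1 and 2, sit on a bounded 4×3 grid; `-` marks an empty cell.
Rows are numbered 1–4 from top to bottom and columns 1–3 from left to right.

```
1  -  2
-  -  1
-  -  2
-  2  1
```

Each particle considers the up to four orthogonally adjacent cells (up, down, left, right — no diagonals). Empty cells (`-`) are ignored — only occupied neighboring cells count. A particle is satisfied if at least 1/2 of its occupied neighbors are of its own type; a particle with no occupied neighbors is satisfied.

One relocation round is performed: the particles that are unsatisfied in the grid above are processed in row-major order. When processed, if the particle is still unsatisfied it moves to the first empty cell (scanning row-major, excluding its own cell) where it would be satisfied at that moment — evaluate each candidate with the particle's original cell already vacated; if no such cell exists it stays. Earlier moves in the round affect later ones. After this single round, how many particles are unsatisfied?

0

Initially unsatisfied (in order): (1,3), (2,3), (3,3), (4,2), (4,3).
  (1,3) → (3,1).
  (2,3) → (1,2).
  (3,3) → (2,1).
  (4,2) → (2,2).
  (4,3): now satisfied by earlier moves; stays.
Resulting grid:
1 1 -
2 2 -
2 - -
- - 1
All satisfied now.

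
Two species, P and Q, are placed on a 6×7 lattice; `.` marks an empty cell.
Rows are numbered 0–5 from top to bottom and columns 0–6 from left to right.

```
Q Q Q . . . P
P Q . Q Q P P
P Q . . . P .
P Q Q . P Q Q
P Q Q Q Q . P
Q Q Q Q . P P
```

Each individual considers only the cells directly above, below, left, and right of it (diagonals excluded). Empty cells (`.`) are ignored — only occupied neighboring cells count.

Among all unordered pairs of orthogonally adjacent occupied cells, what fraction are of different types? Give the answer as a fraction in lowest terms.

Scan each occupied cell's neighbors to the right and below so each pair is counted once.
Row 0: Q(0,0)–Q(0,1)= Q(0,0)–P(1,0)≠ Q(0,1)–Q(0,2)= Q(0,1)–Q(1,1)= P(0,6)–P(1,6)=  → 1/5 unlike.
Row 1: P(1,0)–Q(1,1)≠ P(1,0)–P(2,0)= Q(1,1)–Q(2,1)= Q(1,3)–Q(1,4)= Q(1,4)–P(1,5)≠ P(1,5)–P(1,6)= P(1,5)–P(2,5)=  → 2/7 unlike.
Row 2: P(2,0)–Q(2,1)≠ P(2,0)–P(3,0)= Q(2,1)–Q(3,1)= P(2,5)–Q(3,5)≠  → 2/4 unlike.
Row 3: P(3,0)–Q(3,1)≠ P(3,0)–P(4,0)= Q(3,1)–Q(3,2)= Q(3,1)–Q(4,1)= Q(3,2)–Q(4,2)= P(3,4)–Q(3,5)≠ P(3,4)–Q(4,4)≠ Q(3,5)–Q(3,6)= Q(3,6)–P(4,6)≠  → 4/9 unlike.
Row 4: P(4,0)–Q(4,1)≠ P(4,0)–Q(5,0)≠ Q(4,1)–Q(4,2)= Q(4,1)–Q(5,1)= Q(4,2)–Q(4,3)= Q(4,2)–Q(5,2)= Q(4,3)–Q(4,4)= Q(4,3)–Q(5,3)= P(4,6)–P(5,6)=  → 2/9 unlike.
Row 5: Q(5,0)–Q(5,1)= Q(5,1)–Q(5,2)= Q(5,2)–Q(5,3)= P(5,5)–P(5,6)=  → 0/4 unlike.
Total adjacent occupied pairs: 38; unlike-type pairs: 11.
11/38 is already in lowest terms.

11/38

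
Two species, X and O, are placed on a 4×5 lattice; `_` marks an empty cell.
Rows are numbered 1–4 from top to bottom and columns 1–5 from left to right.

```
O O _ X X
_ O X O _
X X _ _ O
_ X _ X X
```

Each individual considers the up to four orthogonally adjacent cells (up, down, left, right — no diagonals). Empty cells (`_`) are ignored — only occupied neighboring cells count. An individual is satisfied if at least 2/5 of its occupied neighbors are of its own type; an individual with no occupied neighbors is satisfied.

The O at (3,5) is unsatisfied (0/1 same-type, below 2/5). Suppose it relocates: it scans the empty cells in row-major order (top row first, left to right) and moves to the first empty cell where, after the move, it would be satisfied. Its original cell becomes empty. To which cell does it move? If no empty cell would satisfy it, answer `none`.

(2,1)

Vacating (3,5). Empty cells in order:
  (1,3): 1/3 same-type → still unsatisfied.
  (2,1): 2/3 same-type → satisfied — stop here.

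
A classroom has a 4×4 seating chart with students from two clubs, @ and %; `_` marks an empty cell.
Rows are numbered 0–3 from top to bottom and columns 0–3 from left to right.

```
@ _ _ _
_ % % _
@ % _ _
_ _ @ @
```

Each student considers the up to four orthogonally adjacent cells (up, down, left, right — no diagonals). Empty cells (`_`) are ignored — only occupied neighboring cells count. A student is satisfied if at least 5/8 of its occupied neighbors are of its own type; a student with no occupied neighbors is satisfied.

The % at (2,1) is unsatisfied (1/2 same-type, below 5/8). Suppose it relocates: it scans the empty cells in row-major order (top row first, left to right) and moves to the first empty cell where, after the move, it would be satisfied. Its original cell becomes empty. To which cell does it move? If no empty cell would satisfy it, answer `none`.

Vacating (2,1). Empty cells in order:
  (0,1): 1/2 same-type → still unsatisfied.
  (0,2): 1/1 same-type → satisfied — stop here.

(0,2)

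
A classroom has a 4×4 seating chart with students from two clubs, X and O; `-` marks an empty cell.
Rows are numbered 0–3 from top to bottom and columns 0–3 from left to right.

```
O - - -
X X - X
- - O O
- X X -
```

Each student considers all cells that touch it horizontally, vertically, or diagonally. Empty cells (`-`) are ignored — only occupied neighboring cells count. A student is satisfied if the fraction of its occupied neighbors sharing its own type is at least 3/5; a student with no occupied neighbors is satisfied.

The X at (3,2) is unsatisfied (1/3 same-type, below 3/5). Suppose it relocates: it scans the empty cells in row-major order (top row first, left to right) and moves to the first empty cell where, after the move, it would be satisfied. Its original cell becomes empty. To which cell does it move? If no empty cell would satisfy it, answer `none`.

Vacating (3,2). Empty cells in order:
  (0,1): 2/3 same-type → satisfied — stop here.

(0,1)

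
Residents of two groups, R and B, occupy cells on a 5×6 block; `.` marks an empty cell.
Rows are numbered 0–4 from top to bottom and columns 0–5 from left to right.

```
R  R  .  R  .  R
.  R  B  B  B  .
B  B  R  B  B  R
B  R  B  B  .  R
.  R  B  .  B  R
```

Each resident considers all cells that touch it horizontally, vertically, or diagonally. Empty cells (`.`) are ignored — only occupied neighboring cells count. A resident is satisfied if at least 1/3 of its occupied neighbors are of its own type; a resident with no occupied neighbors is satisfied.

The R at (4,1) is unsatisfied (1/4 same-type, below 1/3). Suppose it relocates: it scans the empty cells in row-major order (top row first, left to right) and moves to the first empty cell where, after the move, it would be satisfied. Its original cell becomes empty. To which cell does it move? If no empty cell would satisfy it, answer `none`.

(0,2)

Vacating (4,1). Empty cells in order:
  (0,2): 3/5 same-type → satisfied — stop here.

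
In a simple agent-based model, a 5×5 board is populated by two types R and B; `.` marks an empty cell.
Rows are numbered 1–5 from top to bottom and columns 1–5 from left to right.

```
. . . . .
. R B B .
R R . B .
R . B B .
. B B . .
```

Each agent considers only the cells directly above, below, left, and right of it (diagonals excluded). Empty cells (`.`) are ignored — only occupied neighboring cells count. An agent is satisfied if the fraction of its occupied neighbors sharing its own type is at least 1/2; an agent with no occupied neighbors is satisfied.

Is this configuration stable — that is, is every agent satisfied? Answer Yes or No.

Yes

(2,2)R 1/2 ✓
(2,3)B 1/2 ✓
(2,4)B 2/2 ✓
(3,1)R 2/2 ✓
(3,2)R 2/2 ✓
(3,4)B 2/2 ✓
(4,1)R 1/1 ✓
(4,3)B 2/2 ✓
(4,4)B 2/2 ✓
(5,2)B 1/1 ✓
(5,3)B 2/2 ✓
All meet the threshold, so the configuration is stable.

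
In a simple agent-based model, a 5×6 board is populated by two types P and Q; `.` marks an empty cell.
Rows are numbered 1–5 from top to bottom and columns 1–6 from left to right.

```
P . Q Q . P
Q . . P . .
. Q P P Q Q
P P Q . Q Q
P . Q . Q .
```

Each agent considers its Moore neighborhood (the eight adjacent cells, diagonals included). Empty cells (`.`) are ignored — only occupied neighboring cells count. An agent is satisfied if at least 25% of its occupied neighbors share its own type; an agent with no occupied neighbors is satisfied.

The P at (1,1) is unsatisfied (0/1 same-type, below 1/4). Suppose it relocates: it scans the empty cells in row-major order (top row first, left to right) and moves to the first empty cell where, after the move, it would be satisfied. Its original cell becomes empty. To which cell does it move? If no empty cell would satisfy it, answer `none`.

Vacating (1,1). Empty cells in order:
  (1,2): 0/2 same-type → still unsatisfied.
  (1,5): 2/3 same-type → satisfied — stop here.

(1,5)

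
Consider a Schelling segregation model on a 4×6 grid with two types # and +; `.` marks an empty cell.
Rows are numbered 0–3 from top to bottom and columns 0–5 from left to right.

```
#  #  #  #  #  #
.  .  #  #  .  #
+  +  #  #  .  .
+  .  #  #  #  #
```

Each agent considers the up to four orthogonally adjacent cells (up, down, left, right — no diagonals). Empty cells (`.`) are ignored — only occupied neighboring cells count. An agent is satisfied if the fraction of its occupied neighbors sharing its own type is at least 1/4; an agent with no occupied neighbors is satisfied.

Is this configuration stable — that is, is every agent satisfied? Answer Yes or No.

(0,0)# 1/1 ✓
(0,1)# 2/2 ✓
(0,2)# 3/3 ✓
(0,3)# 3/3 ✓
(0,4)# 2/2 ✓
(0,5)# 2/2 ✓
(1,2)# 3/3 ✓
(1,3)# 3/3 ✓
(1,5)# 1/1 ✓
(2,0)+ 2/2 ✓
(2,1)+ 1/2 ✓
(2,2)# 3/4 ✓
(2,3)# 3/3 ✓
(3,0)+ 1/1 ✓
(3,2)# 2/2 ✓
(3,3)# 3/3 ✓
(3,4)# 2/2 ✓
(3,5)# 1/1 ✓
All meet the threshold, so the configuration is stable.

Yes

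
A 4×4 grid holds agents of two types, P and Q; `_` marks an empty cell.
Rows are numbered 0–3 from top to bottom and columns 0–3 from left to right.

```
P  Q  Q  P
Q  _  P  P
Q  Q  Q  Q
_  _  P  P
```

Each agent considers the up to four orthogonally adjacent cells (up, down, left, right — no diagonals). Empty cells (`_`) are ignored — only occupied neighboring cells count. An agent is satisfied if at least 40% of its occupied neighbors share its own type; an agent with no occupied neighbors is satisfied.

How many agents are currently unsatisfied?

4

Row 0: (0,0)P 0/2 ✗ · (0,1)Q 1/2 ✓ · (0,2)Q 1/3 ✗ · (0,3)P 1/2 ✓
Row 1: (1,0)Q 1/2 ✓ · (1,2)P 1/3 ✗ · (1,3)P 2/3 ✓
Row 2: (2,0)Q 2/2 ✓ · (2,1)Q 2/2 ✓ · (2,2)Q 2/4 ✓ · (2,3)Q 1/3 ✗
Row 3: (3,2)P 1/2 ✓ · (3,3)P 1/2 ✓
Unsatisfied: (0,0), (0,2), (1,2), (2,3) — 4 in total.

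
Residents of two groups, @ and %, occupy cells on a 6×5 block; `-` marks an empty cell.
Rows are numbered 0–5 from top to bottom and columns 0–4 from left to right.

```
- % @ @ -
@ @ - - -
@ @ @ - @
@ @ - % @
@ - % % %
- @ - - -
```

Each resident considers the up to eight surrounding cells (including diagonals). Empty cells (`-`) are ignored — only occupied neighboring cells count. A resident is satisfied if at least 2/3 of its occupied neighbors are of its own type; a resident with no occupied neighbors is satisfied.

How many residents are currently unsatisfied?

Row 0: (0,1)% 0/3 ✗ · (0,2)@ 2/3 ✓ · (0,3)@ 1/1 ✓
Row 1: (1,0)@ 3/4 ✓ · (1,1)@ 5/6 ✓
Row 2: (2,0)@ 5/5 ✓ · (2,1)@ 6/6 ✓ · (2,2)@ 3/4 ✓ · (2,4)@ 1/2 ✗
Row 3: (3,0)@ 4/4 ✓ · (3,1)@ 5/6 ✓ · (3,3)% 3/6 ✗ · (3,4)@ 1/4 ✗
Row 4: (4,0)@ 3/3 ✓ · (4,2)% 2/4 ✗ · (4,3)% 3/4 ✓ · (4,4)% 2/3 ✓
Row 5: (5,1)@ 1/2 ✗
Unsatisfied: (0,1), (2,4), (3,3), (3,4), (4,2), (5,1) — 6 in total.

6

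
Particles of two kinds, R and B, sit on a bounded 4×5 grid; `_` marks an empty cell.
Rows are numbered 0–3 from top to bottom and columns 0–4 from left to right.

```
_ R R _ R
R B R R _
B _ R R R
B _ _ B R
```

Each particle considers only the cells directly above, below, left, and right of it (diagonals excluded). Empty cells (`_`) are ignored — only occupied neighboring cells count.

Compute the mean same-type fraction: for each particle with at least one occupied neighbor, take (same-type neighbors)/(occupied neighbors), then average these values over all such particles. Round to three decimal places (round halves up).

Row 0: (0,1)R 1/2 · (0,2)R 2/2 · (0,4)R — no occupied neighbors
Row 1: (1,0)R 0/2 · (1,1)B 0/3 · (1,2)R 3/4 · (1,3)R 2/2
Row 2: (2,0)B 1/2 · (2,2)R 2/2 · (2,3)R 3/4 · (2,4)R 2/2
Row 3: (3,0)B 1/1 · (3,3)B 0/2 · (3,4)R 1/2
Sum over 13 particles: 1/2 + 2/2 + 0/2 + 0/3 + 3/4 + 2/2 + 1/2 + 2/2 + 3/4 + 2/2 + 1/1 + 0/2 + 1/2 = 8; mean = 8 ÷ 13 = 8/13 = 0.615384… → 0.615.

0.615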